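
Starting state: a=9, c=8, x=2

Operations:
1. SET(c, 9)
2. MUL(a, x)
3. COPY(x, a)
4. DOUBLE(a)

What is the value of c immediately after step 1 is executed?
c = 9

Tracing c through execution:
Initial: c = 8
After step 1 (SET(c, 9)): c = 9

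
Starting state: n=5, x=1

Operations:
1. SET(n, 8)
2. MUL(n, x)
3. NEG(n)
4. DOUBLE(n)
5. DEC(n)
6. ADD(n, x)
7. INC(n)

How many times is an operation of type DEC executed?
1

Counting DEC operations:
Step 5: DEC(n) ← DEC
Total: 1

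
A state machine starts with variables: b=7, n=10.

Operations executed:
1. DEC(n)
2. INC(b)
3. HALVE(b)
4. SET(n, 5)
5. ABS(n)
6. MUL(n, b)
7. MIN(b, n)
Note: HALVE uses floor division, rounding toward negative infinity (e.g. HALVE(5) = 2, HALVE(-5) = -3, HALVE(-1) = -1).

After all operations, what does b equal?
b = 4

Tracing execution:
Step 1: DEC(n) → b = 7
Step 2: INC(b) → b = 8
Step 3: HALVE(b) → b = 4
Step 4: SET(n, 5) → b = 4
Step 5: ABS(n) → b = 4
Step 6: MUL(n, b) → b = 4
Step 7: MIN(b, n) → b = 4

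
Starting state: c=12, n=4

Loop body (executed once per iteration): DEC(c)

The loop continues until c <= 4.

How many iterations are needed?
8

Tracing iterations:
Initial: c=12, n=4
After iteration 1: c=11, n=4
After iteration 2: c=10, n=4
After iteration 3: c=9, n=4
After iteration 4: c=8, n=4
After iteration 5: c=7, n=4
After iteration 6: c=6, n=4
After iteration 7: c=5, n=4
After iteration 8: c=4, n=4
c <= 4 now holds, so the loop exits after 8 iterations.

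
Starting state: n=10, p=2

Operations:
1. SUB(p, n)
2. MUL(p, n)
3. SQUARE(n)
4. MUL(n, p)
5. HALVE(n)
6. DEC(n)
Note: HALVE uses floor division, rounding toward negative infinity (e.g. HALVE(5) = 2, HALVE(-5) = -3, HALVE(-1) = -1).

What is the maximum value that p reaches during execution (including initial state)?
2

Values of p at each step:
Initial: p = 2 ← maximum
After step 1: p = -8
After step 2: p = -80
After step 3: p = -80
After step 4: p = -80
After step 5: p = -80
After step 6: p = -80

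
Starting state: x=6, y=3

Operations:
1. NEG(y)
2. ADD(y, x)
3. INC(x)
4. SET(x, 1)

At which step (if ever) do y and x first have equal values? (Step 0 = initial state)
Never

y and x never become equal during execution.

Comparing values at each step:
Initial: y=3, x=6
After step 1: y=-3, x=6
After step 2: y=3, x=6
After step 3: y=3, x=7
After step 4: y=3, x=1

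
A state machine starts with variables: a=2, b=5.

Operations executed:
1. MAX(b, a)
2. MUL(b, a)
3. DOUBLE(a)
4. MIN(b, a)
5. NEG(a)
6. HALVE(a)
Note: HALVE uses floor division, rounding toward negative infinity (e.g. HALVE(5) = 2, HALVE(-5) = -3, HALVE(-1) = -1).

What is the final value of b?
b = 4

Tracing execution:
Step 1: MAX(b, a) → b = 5
Step 2: MUL(b, a) → b = 10
Step 3: DOUBLE(a) → b = 10
Step 4: MIN(b, a) → b = 4
Step 5: NEG(a) → b = 4
Step 6: HALVE(a) → b = 4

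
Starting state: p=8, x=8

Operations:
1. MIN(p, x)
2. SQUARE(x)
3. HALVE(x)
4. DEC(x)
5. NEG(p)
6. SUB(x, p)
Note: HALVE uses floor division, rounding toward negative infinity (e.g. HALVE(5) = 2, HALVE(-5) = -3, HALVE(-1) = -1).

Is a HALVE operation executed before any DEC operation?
Yes

First HALVE: step 3
First DEC: step 4
Since 3 < 4, HALVE comes first.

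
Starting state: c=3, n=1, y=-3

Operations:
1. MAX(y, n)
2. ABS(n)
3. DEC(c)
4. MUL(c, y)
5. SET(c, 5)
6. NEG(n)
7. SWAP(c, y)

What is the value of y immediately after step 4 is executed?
y = 1

Tracing y through execution:
Initial: y = -3
After step 1 (MAX(y, n)): y = 1
After step 2 (ABS(n)): y = 1
After step 3 (DEC(c)): y = 1
After step 4 (MUL(c, y)): y = 1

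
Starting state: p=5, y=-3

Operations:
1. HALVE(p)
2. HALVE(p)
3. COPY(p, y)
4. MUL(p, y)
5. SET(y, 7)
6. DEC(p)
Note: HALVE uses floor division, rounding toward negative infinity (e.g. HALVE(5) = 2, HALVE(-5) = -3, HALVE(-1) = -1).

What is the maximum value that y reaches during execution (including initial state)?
7

Values of y at each step:
Initial: y = -3
After step 1: y = -3
After step 2: y = -3
After step 3: y = -3
After step 4: y = -3
After step 5: y = 7 ← maximum
After step 6: y = 7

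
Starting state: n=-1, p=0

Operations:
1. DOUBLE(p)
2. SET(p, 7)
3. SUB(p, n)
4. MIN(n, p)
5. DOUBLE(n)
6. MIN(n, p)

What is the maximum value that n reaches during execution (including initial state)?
-1

Values of n at each step:
Initial: n = -1 ← maximum
After step 1: n = -1
After step 2: n = -1
After step 3: n = -1
After step 4: n = -1
After step 5: n = -2
After step 6: n = -2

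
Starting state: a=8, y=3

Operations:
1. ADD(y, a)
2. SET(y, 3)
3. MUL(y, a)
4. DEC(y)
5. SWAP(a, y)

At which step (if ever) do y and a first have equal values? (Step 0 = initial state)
Never

y and a never become equal during execution.

Comparing values at each step:
Initial: y=3, a=8
After step 1: y=11, a=8
After step 2: y=3, a=8
After step 3: y=24, a=8
After step 4: y=23, a=8
After step 5: y=8, a=23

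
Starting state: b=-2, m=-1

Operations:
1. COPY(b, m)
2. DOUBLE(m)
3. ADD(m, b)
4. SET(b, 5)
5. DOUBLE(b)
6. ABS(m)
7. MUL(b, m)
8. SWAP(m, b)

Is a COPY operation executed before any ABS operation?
Yes

First COPY: step 1
First ABS: step 6
Since 1 < 6, COPY comes first.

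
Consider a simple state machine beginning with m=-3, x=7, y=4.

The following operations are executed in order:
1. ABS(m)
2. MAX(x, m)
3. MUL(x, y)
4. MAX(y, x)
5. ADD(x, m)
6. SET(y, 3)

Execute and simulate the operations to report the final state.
{m: 3, x: 31, y: 3}

Step-by-step execution:
Initial: m=-3, x=7, y=4
After step 1 (ABS(m)): m=3, x=7, y=4
After step 2 (MAX(x, m)): m=3, x=7, y=4
After step 3 (MUL(x, y)): m=3, x=28, y=4
After step 4 (MAX(y, x)): m=3, x=28, y=28
After step 5 (ADD(x, m)): m=3, x=31, y=28
After step 6 (SET(y, 3)): m=3, x=31, y=3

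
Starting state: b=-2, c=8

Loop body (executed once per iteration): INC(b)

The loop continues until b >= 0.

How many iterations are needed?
2

Tracing iterations:
Initial: b=-2, c=8
After iteration 1: b=-1, c=8
After iteration 2: b=0, c=8
b >= 0 now holds, so the loop exits after 2 iterations.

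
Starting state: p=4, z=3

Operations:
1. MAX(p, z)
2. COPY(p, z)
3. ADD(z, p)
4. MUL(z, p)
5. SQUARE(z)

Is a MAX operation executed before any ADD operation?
Yes

First MAX: step 1
First ADD: step 3
Since 1 < 3, MAX comes first.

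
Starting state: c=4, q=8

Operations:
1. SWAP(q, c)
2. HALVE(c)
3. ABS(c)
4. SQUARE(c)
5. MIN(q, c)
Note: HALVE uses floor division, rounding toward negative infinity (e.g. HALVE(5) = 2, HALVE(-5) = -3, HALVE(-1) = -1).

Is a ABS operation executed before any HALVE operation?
No

First ABS: step 3
First HALVE: step 2
Since 3 > 2, HALVE comes first.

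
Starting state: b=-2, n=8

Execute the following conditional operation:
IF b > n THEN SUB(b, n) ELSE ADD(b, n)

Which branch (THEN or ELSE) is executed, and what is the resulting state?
Branch: ELSE, Final state: b=6, n=8

Evaluating condition: b > n
b = -2, n = 8
Condition is False, so ELSE branch executes
After ADD(b, n): b=6, n=8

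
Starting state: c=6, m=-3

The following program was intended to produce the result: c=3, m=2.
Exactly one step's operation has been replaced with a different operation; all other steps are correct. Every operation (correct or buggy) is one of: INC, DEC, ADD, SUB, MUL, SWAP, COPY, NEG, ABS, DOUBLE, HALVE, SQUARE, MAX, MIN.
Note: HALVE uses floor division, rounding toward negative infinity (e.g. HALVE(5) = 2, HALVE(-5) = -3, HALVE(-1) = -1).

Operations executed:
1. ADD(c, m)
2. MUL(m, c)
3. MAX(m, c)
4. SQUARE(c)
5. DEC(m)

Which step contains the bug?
Step 4

Trace with buggy code:
Initial: c=6, m=-3
After step 1: c=3, m=-3
After step 2: c=3, m=-9
After step 3: c=3, m=3
After step 4: c=9, m=3
After step 5: c=9, m=2
Actual final c=9, m=2 ≠ expected c=3, m=2.
Step 4 is the only position where a single-operation replacement can produce the expected result.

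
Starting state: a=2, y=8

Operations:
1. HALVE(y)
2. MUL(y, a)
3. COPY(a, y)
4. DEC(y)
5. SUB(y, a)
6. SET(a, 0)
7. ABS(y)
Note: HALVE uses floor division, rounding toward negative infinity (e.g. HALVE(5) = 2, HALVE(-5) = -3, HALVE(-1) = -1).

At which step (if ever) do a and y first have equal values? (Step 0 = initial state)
Step 3

a and y first become equal after step 3.

Comparing values at each step:
Initial: a=2, y=8
After step 1: a=2, y=4
After step 2: a=2, y=8
After step 3: a=8, y=8 ← equal!
After step 4: a=8, y=7
After step 5: a=8, y=-1
After step 6: a=0, y=-1
After step 7: a=0, y=1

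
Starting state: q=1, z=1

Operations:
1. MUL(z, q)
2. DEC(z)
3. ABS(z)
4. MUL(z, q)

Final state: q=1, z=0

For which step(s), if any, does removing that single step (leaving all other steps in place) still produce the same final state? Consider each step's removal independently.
Step(s) 1, 3, 4

Testing removal of each single step:
Without step 1: final = q=1, z=0 (same)
Without step 2: final = q=1, z=1 (different)
Without step 3: final = q=1, z=0 (same)
Without step 4: final = q=1, z=0 (same)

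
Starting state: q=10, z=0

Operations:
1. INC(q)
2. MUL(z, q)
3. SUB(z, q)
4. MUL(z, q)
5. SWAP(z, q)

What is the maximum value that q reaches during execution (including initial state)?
11

Values of q at each step:
Initial: q = 10
After step 1: q = 11 ← maximum
After step 2: q = 11
After step 3: q = 11
After step 4: q = 11
After step 5: q = -121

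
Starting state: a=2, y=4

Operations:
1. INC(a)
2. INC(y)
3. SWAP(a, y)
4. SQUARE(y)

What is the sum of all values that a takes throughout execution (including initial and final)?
18

Values of a at each step:
Initial: a = 2
After step 1: a = 3
After step 2: a = 3
After step 3: a = 5
After step 4: a = 5
Sum = 2 + 3 + 3 + 5 + 5 = 18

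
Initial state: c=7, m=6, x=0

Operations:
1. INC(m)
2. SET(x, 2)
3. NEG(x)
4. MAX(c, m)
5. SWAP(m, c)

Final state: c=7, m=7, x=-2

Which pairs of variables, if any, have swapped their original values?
None

Comparing initial and final values:
x: 0 → -2
m: 6 → 7
c: 7 → 7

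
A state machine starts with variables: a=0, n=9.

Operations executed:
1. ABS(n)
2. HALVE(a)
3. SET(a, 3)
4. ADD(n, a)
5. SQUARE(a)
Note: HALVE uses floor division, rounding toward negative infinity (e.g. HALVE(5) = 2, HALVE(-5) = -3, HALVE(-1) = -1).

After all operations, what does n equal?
n = 12

Tracing execution:
Step 1: ABS(n) → n = 9
Step 2: HALVE(a) → n = 9
Step 3: SET(a, 3) → n = 9
Step 4: ADD(n, a) → n = 12
Step 5: SQUARE(a) → n = 12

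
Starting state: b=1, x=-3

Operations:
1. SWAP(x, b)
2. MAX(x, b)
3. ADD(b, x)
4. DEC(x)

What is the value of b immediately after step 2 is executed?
b = -3

Tracing b through execution:
Initial: b = 1
After step 1 (SWAP(x, b)): b = -3
After step 2 (MAX(x, b)): b = -3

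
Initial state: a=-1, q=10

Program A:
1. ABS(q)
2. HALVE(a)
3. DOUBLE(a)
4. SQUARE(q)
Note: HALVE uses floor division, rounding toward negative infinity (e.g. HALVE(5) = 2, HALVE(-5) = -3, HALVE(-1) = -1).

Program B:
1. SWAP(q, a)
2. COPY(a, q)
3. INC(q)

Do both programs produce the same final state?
No

Program A final state: a=-2, q=100
Program B final state: a=-1, q=0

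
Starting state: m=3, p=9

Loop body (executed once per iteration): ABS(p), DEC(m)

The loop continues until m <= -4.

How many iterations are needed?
7

Tracing iterations:
Initial: m=3, p=9
After iteration 1: m=2, p=9
After iteration 2: m=1, p=9
After iteration 3: m=0, p=9
After iteration 4: m=-1, p=9
After iteration 5: m=-2, p=9
After iteration 6: m=-3, p=9
After iteration 7: m=-4, p=9
m <= -4 now holds, so the loop exits after 7 iterations.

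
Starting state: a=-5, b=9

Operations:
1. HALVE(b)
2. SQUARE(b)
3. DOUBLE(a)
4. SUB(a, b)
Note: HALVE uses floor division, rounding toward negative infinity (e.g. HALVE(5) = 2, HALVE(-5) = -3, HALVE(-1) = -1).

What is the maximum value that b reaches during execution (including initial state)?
16

Values of b at each step:
Initial: b = 9
After step 1: b = 4
After step 2: b = 16 ← maximum
After step 3: b = 16
After step 4: b = 16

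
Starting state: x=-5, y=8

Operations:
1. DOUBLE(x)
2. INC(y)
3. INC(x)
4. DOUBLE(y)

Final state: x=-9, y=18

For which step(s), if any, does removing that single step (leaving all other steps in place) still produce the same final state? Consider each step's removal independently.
None - removing any single step changes the final result

Testing removal of each single step:
Without step 1: final = x=-4, y=18 (different)
Without step 2: final = x=-9, y=16 (different)
Without step 3: final = x=-10, y=18 (different)
Without step 4: final = x=-9, y=9 (different)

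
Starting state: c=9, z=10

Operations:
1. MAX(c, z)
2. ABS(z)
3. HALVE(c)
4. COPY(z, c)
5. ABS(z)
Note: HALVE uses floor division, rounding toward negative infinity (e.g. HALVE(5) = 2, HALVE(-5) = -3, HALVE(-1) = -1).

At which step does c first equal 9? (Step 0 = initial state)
Step 0

Tracing c:
Initial: c = 9 ← first occurrence
After step 1: c = 10
After step 2: c = 10
After step 3: c = 5
After step 4: c = 5
After step 5: c = 5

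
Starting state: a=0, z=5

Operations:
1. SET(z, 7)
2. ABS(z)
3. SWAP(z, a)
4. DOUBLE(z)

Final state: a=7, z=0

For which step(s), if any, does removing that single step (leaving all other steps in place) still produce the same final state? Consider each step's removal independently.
Step(s) 2, 4

Testing removal of each single step:
Without step 1: final = a=5, z=0 (different)
Without step 2: final = a=7, z=0 (same)
Without step 3: final = a=0, z=14 (different)
Without step 4: final = a=7, z=0 (same)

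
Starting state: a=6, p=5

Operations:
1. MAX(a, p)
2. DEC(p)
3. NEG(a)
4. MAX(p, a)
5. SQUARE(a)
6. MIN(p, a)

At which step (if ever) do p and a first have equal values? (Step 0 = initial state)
Never

p and a never become equal during execution.

Comparing values at each step:
Initial: p=5, a=6
After step 1: p=5, a=6
After step 2: p=4, a=6
After step 3: p=4, a=-6
After step 4: p=4, a=-6
After step 5: p=4, a=36
After step 6: p=4, a=36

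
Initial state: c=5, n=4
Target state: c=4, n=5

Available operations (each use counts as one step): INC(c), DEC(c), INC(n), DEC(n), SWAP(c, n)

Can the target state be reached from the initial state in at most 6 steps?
Yes

Path (1 step): SWAP(c, n)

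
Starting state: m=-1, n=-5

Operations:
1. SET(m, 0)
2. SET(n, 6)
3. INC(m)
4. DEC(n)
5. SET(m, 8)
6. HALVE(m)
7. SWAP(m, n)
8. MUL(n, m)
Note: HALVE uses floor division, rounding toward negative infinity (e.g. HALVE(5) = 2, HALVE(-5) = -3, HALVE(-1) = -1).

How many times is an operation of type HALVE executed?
1

Counting HALVE operations:
Step 6: HALVE(m) ← HALVE
Total: 1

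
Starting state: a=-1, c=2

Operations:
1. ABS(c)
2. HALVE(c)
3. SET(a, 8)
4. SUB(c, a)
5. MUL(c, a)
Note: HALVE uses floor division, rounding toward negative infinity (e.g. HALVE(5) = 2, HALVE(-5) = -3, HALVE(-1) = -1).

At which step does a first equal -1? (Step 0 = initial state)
Step 0

Tracing a:
Initial: a = -1 ← first occurrence
After step 1: a = -1
After step 2: a = -1
After step 3: a = 8
After step 4: a = 8
After step 5: a = 8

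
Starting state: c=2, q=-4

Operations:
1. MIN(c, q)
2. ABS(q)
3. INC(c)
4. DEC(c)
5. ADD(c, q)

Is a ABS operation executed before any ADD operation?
Yes

First ABS: step 2
First ADD: step 5
Since 2 < 5, ABS comes first.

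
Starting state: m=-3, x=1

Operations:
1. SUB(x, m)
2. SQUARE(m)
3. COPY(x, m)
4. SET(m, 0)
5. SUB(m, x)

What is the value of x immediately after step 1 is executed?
x = 4

Tracing x through execution:
Initial: x = 1
After step 1 (SUB(x, m)): x = 4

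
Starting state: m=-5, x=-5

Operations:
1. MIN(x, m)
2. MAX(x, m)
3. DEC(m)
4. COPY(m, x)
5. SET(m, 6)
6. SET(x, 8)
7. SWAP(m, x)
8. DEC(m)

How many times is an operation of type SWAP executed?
1

Counting SWAP operations:
Step 7: SWAP(m, x) ← SWAP
Total: 1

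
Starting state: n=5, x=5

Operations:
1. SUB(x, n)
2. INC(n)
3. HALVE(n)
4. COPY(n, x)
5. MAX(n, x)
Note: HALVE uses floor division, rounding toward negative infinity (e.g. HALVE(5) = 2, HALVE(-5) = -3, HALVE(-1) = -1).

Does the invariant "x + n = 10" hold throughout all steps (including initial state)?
No, violated after step 1

The invariant is violated after step 1.

State at each step:
Initial: n=5, x=5
After step 1: n=5, x=0
After step 2: n=6, x=0
After step 3: n=3, x=0
After step 4: n=0, x=0
After step 5: n=0, x=0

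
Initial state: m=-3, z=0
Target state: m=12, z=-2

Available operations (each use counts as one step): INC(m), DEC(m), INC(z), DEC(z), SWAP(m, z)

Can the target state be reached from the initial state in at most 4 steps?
No

The target state cannot be reached within 4 steps.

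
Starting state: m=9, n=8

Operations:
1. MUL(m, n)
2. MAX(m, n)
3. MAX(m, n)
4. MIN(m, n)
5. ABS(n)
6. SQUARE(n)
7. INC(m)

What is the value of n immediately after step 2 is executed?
n = 8

Tracing n through execution:
Initial: n = 8
After step 1 (MUL(m, n)): n = 8
After step 2 (MAX(m, n)): n = 8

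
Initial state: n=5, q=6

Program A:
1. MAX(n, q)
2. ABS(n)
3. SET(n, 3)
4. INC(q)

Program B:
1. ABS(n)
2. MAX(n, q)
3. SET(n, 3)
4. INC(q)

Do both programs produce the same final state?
Yes

Program A final state: n=3, q=7
Program B final state: n=3, q=7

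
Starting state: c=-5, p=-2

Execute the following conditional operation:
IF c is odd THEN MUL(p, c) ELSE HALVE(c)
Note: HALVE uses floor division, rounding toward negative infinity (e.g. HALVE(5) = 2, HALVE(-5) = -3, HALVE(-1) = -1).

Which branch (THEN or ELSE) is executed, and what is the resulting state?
Branch: THEN, Final state: c=-5, p=10

Evaluating condition: c is odd
Condition is True, so THEN branch executes
After MUL(p, c): c=-5, p=10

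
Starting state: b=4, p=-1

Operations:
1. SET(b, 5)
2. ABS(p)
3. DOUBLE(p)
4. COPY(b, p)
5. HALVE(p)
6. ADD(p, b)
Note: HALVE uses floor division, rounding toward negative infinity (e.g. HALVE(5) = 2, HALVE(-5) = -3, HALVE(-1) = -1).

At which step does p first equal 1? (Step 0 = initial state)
Step 2

Tracing p:
Initial: p = -1
After step 1: p = -1
After step 2: p = 1 ← first occurrence
After step 3: p = 2
After step 4: p = 2
After step 5: p = 1
After step 6: p = 3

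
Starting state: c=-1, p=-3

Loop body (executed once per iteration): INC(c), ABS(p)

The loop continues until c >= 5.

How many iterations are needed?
6

Tracing iterations:
Initial: c=-1, p=-3
After iteration 1: c=0, p=3
After iteration 2: c=1, p=3
After iteration 3: c=2, p=3
After iteration 4: c=3, p=3
After iteration 5: c=4, p=3
After iteration 6: c=5, p=3
c >= 5 now holds, so the loop exits after 6 iterations.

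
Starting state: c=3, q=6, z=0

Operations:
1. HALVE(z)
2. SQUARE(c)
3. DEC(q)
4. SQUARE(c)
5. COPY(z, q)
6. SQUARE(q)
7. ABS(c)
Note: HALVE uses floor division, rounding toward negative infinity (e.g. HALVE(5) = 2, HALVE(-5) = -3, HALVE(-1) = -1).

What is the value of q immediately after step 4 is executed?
q = 5

Tracing q through execution:
Initial: q = 6
After step 1 (HALVE(z)): q = 6
After step 2 (SQUARE(c)): q = 6
After step 3 (DEC(q)): q = 5
After step 4 (SQUARE(c)): q = 5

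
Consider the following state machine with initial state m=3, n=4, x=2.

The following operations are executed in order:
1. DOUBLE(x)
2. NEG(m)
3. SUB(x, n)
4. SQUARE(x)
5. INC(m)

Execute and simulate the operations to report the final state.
{m: -2, n: 4, x: 0}

Step-by-step execution:
Initial: m=3, n=4, x=2
After step 1 (DOUBLE(x)): m=3, n=4, x=4
After step 2 (NEG(m)): m=-3, n=4, x=4
After step 3 (SUB(x, n)): m=-3, n=4, x=0
After step 4 (SQUARE(x)): m=-3, n=4, x=0
After step 5 (INC(m)): m=-2, n=4, x=0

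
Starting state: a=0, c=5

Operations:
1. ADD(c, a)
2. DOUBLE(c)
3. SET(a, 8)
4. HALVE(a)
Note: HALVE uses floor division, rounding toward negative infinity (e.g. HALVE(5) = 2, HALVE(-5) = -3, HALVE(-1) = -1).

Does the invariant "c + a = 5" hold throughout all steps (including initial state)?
No, violated after step 2

The invariant is violated after step 2.

State at each step:
Initial: a=0, c=5
After step 1: a=0, c=5
After step 2: a=0, c=10
After step 3: a=8, c=10
After step 4: a=4, c=10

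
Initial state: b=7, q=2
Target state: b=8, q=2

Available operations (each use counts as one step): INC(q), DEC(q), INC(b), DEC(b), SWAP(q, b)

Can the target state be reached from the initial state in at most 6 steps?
Yes

Path (1 step): INC(b)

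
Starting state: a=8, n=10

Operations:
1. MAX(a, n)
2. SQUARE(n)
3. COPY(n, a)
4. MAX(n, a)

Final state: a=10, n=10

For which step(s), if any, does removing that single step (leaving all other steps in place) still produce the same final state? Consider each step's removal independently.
Step(s) 2, 4

Testing removal of each single step:
Without step 1: final = a=8, n=8 (different)
Without step 2: final = a=10, n=10 (same)
Without step 3: final = a=10, n=100 (different)
Without step 4: final = a=10, n=10 (same)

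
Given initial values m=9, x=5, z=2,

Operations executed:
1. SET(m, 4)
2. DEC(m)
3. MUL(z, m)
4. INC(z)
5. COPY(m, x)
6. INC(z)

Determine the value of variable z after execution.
z = 8

Tracing execution:
Step 1: SET(m, 4) → z = 2
Step 2: DEC(m) → z = 2
Step 3: MUL(z, m) → z = 6
Step 4: INC(z) → z = 7
Step 5: COPY(m, x) → z = 7
Step 6: INC(z) → z = 8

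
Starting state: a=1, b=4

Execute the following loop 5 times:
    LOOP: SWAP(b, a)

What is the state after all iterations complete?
a=4, b=1

Iteration trace:
Start: a=1, b=4
After iteration 1: a=4, b=1
After iteration 2: a=1, b=4
After iteration 3: a=4, b=1
After iteration 4: a=1, b=4
After iteration 5: a=4, b=1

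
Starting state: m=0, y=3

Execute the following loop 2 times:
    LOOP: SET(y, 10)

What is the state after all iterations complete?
m=0, y=10

Iteration trace:
Start: m=0, y=3
After iteration 1: m=0, y=10
After iteration 2: m=0, y=10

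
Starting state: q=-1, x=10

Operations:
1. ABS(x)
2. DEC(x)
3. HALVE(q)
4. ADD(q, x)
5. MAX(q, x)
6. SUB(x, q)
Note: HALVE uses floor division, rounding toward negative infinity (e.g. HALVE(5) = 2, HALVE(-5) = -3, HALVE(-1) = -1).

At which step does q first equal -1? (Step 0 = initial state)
Step 0

Tracing q:
Initial: q = -1 ← first occurrence
After step 1: q = -1
After step 2: q = -1
After step 3: q = -1
After step 4: q = 8
After step 5: q = 9
After step 6: q = 9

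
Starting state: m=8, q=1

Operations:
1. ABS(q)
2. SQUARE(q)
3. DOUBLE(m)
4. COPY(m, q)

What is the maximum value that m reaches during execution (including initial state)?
16

Values of m at each step:
Initial: m = 8
After step 1: m = 8
After step 2: m = 8
After step 3: m = 16 ← maximum
After step 4: m = 1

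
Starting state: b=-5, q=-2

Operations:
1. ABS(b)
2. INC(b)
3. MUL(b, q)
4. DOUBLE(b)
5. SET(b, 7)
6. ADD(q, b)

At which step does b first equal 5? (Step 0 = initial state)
Step 1

Tracing b:
Initial: b = -5
After step 1: b = 5 ← first occurrence
After step 2: b = 6
After step 3: b = -12
After step 4: b = -24
After step 5: b = 7
After step 6: b = 7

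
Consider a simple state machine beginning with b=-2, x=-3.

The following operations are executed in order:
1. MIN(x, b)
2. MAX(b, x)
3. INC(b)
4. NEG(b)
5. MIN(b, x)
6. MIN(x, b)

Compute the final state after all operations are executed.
{b: -3, x: -3}

Step-by-step execution:
Initial: b=-2, x=-3
After step 1 (MIN(x, b)): b=-2, x=-3
After step 2 (MAX(b, x)): b=-2, x=-3
After step 3 (INC(b)): b=-1, x=-3
After step 4 (NEG(b)): b=1, x=-3
After step 5 (MIN(b, x)): b=-3, x=-3
After step 6 (MIN(x, b)): b=-3, x=-3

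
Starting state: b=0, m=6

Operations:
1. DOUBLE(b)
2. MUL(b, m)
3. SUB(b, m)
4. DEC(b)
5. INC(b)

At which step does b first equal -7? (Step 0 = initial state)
Step 4

Tracing b:
Initial: b = 0
After step 1: b = 0
After step 2: b = 0
After step 3: b = -6
After step 4: b = -7 ← first occurrence
After step 5: b = -6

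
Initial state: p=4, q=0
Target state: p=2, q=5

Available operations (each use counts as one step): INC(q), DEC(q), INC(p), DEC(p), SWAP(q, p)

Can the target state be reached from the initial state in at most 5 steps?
Yes

Path (4 steps): INC(q) → INC(q) → INC(p) → SWAP(q, p)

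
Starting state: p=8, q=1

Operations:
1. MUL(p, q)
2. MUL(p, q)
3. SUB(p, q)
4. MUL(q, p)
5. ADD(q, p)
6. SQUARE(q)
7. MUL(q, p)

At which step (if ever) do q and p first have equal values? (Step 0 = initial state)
Step 4

q and p first become equal after step 4.

Comparing values at each step:
Initial: q=1, p=8
After step 1: q=1, p=8
After step 2: q=1, p=8
After step 3: q=1, p=7
After step 4: q=7, p=7 ← equal!
After step 5: q=14, p=7
After step 6: q=196, p=7
After step 7: q=1372, p=7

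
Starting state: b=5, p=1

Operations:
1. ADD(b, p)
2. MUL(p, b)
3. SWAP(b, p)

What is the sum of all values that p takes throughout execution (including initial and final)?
14

Values of p at each step:
Initial: p = 1
After step 1: p = 1
After step 2: p = 6
After step 3: p = 6
Sum = 1 + 1 + 6 + 6 = 14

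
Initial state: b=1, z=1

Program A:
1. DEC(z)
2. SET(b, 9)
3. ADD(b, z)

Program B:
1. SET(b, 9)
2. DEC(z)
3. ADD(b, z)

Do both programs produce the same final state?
Yes

Program A final state: b=9, z=0
Program B final state: b=9, z=0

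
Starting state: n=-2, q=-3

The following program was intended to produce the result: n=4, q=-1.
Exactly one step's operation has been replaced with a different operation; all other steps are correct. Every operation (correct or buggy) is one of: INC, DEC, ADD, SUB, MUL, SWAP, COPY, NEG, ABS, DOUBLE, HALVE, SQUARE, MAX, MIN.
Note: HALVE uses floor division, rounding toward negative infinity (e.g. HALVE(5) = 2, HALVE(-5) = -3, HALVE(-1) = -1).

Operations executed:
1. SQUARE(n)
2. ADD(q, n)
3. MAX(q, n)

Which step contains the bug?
Step 3

Trace with buggy code:
Initial: n=-2, q=-3
After step 1: n=4, q=-3
After step 2: n=4, q=1
After step 3: n=4, q=4
Actual final n=4, q=4 ≠ expected n=4, q=-1.
Step 3 is the only position where a single-operation replacement can produce the expected result.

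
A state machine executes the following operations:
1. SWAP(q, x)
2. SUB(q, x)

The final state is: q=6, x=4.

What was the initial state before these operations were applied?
q=4, x=10

Working backwards:
Final state: q=6, x=4
Before step 2 (SUB(q, x)): q=10, x=4
Before step 1 (SWAP(q, x)): q=4, x=10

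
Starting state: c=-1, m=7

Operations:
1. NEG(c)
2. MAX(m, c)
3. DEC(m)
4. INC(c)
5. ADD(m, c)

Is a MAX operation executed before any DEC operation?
Yes

First MAX: step 2
First DEC: step 3
Since 2 < 3, MAX comes first.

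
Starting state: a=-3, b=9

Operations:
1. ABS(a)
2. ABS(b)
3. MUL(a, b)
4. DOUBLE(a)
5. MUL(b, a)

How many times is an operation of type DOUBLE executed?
1

Counting DOUBLE operations:
Step 4: DOUBLE(a) ← DOUBLE
Total: 1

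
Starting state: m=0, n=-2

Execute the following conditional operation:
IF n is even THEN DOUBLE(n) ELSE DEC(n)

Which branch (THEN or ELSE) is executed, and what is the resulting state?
Branch: THEN, Final state: m=0, n=-4

Evaluating condition: n is even
Condition is True, so THEN branch executes
After DOUBLE(n): m=0, n=-4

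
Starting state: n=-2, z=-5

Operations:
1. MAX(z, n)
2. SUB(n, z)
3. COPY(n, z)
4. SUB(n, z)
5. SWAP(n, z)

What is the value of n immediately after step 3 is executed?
n = -2

Tracing n through execution:
Initial: n = -2
After step 1 (MAX(z, n)): n = -2
After step 2 (SUB(n, z)): n = 0
After step 3 (COPY(n, z)): n = -2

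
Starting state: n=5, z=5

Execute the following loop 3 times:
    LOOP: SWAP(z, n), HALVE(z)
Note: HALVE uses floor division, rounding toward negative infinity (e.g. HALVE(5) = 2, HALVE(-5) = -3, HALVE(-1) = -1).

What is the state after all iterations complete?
n=2, z=1

Iteration trace:
Start: n=5, z=5
After iteration 1: n=5, z=2
After iteration 2: n=2, z=2
After iteration 3: n=2, z=1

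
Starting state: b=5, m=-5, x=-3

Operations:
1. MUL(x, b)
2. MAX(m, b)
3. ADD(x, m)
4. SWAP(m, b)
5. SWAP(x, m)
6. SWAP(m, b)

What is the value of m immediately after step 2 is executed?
m = 5

Tracing m through execution:
Initial: m = -5
After step 1 (MUL(x, b)): m = -5
After step 2 (MAX(m, b)): m = 5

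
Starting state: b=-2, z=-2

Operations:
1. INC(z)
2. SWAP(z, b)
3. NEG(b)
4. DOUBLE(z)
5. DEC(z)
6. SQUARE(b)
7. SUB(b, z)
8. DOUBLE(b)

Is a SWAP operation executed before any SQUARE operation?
Yes

First SWAP: step 2
First SQUARE: step 6
Since 2 < 6, SWAP comes first.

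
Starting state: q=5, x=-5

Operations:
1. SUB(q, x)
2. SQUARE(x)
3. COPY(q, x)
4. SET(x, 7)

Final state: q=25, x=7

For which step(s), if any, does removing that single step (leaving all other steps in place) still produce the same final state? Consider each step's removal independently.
Step(s) 1

Testing removal of each single step:
Without step 1: final = q=25, x=7 (same)
Without step 2: final = q=-5, x=7 (different)
Without step 3: final = q=10, x=7 (different)
Without step 4: final = q=25, x=25 (different)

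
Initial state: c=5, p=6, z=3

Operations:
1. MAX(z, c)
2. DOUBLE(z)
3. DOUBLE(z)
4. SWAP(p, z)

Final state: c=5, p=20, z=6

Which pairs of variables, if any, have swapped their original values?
None

Comparing initial and final values:
p: 6 → 20
c: 5 → 5
z: 3 → 6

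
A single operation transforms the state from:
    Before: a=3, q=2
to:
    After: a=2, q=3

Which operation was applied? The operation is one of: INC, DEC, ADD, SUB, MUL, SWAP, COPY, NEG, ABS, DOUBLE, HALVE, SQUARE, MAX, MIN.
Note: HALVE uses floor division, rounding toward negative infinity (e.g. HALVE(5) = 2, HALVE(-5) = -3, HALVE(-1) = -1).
SWAP(a, q)

Analyzing the change:
Before: a=3, q=2
After: a=2, q=3
Variable a changed from 3 to 2
Variable q changed from 2 to 3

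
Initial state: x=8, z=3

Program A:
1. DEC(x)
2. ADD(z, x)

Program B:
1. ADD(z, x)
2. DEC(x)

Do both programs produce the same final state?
No

Program A final state: x=7, z=10
Program B final state: x=7, z=11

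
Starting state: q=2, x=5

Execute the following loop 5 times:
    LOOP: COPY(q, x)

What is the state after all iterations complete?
q=5, x=5

Iteration trace:
Start: q=2, x=5
After iteration 1: q=5, x=5
After iteration 2: q=5, x=5
After iteration 3: q=5, x=5
After iteration 4: q=5, x=5
After iteration 5: q=5, x=5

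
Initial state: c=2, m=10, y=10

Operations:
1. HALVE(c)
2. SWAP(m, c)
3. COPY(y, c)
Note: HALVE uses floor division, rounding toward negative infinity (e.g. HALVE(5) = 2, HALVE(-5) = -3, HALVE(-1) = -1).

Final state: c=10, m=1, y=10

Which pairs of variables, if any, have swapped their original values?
None

Comparing initial and final values:
m: 10 → 1
y: 10 → 10
c: 2 → 10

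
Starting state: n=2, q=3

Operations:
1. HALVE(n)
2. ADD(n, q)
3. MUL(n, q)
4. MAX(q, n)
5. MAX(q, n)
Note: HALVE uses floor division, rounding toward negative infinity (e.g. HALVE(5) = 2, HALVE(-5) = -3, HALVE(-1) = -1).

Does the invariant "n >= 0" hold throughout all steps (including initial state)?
Yes

The invariant holds at every step.

State at each step:
Initial: n=2, q=3
After step 1: n=1, q=3
After step 2: n=4, q=3
After step 3: n=12, q=3
After step 4: n=12, q=12
After step 5: n=12, q=12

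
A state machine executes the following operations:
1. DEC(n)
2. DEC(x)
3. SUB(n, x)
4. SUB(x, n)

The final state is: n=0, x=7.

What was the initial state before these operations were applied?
n=8, x=8

Working backwards:
Final state: n=0, x=7
Before step 4 (SUB(x, n)): n=0, x=7
Before step 3 (SUB(n, x)): n=7, x=7
Before step 2 (DEC(x)): n=7, x=8
Before step 1 (DEC(n)): n=8, x=8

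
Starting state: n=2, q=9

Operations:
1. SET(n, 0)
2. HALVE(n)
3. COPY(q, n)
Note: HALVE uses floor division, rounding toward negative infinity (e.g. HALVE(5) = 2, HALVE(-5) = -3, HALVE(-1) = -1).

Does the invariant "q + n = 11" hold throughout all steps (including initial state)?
No, violated after step 1

The invariant is violated after step 1.

State at each step:
Initial: n=2, q=9
After step 1: n=0, q=9
After step 2: n=0, q=9
After step 3: n=0, q=0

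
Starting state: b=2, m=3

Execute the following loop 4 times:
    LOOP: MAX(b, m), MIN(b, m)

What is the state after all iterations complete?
b=3, m=3

Iteration trace:
Start: b=2, m=3
After iteration 1: b=3, m=3
After iteration 2: b=3, m=3
After iteration 3: b=3, m=3
After iteration 4: b=3, m=3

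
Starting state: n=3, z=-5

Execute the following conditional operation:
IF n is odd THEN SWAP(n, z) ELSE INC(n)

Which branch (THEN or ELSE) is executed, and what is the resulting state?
Branch: THEN, Final state: n=-5, z=3

Evaluating condition: n is odd
Condition is True, so THEN branch executes
After SWAP(n, z): n=-5, z=3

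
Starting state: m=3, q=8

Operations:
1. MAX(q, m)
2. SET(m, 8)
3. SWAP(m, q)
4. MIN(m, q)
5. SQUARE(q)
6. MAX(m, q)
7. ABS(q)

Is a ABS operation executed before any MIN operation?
No

First ABS: step 7
First MIN: step 4
Since 7 > 4, MIN comes first.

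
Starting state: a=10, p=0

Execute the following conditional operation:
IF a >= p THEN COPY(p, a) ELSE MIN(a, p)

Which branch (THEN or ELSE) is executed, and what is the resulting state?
Branch: THEN, Final state: a=10, p=10

Evaluating condition: a >= p
a = 10, p = 0
Condition is True, so THEN branch executes
After COPY(p, a): a=10, p=10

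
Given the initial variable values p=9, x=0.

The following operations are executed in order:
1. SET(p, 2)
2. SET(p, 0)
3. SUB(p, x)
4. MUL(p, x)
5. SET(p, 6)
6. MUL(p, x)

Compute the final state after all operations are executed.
{p: 0, x: 0}

Step-by-step execution:
Initial: p=9, x=0
After step 1 (SET(p, 2)): p=2, x=0
After step 2 (SET(p, 0)): p=0, x=0
After step 3 (SUB(p, x)): p=0, x=0
After step 4 (MUL(p, x)): p=0, x=0
After step 5 (SET(p, 6)): p=6, x=0
After step 6 (MUL(p, x)): p=0, x=0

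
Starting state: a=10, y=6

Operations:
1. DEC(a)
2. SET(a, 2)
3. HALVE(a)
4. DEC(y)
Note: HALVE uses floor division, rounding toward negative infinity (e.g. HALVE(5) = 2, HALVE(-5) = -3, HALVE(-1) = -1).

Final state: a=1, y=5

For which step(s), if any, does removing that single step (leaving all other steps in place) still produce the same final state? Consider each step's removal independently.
Step(s) 1

Testing removal of each single step:
Without step 1: final = a=1, y=5 (same)
Without step 2: final = a=4, y=5 (different)
Without step 3: final = a=2, y=5 (different)
Without step 4: final = a=1, y=6 (different)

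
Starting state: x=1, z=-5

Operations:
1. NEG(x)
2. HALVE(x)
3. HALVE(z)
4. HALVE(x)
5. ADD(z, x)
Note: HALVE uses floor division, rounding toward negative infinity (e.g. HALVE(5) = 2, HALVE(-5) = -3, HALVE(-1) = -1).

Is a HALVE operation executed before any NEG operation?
No

First HALVE: step 2
First NEG: step 1
Since 2 > 1, NEG comes first.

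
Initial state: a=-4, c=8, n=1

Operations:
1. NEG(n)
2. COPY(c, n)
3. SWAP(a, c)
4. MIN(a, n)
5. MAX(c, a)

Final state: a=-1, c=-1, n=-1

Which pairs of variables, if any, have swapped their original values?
None

Comparing initial and final values:
a: -4 → -1
n: 1 → -1
c: 8 → -1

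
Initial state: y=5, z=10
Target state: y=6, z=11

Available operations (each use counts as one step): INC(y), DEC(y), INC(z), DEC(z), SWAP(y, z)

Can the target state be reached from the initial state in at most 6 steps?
Yes

Path (2 steps): INC(y) → INC(z)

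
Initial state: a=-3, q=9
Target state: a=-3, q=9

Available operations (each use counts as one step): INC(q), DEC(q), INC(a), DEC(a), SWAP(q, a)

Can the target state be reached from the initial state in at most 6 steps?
Yes

Path (0 steps): 0 steps (already at target)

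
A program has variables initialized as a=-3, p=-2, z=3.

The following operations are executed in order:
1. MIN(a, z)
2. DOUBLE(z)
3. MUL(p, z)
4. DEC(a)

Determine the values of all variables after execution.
{a: -4, p: -12, z: 6}

Step-by-step execution:
Initial: a=-3, p=-2, z=3
After step 1 (MIN(a, z)): a=-3, p=-2, z=3
After step 2 (DOUBLE(z)): a=-3, p=-2, z=6
After step 3 (MUL(p, z)): a=-3, p=-12, z=6
After step 4 (DEC(a)): a=-4, p=-12, z=6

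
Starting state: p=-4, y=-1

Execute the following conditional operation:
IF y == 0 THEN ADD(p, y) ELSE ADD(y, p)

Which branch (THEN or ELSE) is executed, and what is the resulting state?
Branch: ELSE, Final state: p=-4, y=-5

Evaluating condition: y == 0
y = -1
Condition is False, so ELSE branch executes
After ADD(y, p): p=-4, y=-5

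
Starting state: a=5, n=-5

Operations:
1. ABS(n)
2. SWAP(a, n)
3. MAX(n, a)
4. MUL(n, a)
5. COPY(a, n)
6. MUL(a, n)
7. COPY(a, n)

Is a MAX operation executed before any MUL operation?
Yes

First MAX: step 3
First MUL: step 4
Since 3 < 4, MAX comes first.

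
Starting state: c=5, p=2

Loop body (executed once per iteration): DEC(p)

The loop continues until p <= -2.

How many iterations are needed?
4

Tracing iterations:
Initial: c=5, p=2
After iteration 1: c=5, p=1
After iteration 2: c=5, p=0
After iteration 3: c=5, p=-1
After iteration 4: c=5, p=-2
p <= -2 now holds, so the loop exits after 4 iterations.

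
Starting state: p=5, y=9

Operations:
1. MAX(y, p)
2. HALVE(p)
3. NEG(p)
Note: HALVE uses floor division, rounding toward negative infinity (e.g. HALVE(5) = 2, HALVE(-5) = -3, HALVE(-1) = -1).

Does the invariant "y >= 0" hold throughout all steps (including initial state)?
Yes

The invariant holds at every step.

State at each step:
Initial: p=5, y=9
After step 1: p=5, y=9
After step 2: p=2, y=9
After step 3: p=-2, y=9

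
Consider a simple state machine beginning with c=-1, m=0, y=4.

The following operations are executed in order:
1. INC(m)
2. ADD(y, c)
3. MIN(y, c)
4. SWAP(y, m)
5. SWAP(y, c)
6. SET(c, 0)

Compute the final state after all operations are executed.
{c: 0, m: -1, y: -1}

Step-by-step execution:
Initial: c=-1, m=0, y=4
After step 1 (INC(m)): c=-1, m=1, y=4
After step 2 (ADD(y, c)): c=-1, m=1, y=3
After step 3 (MIN(y, c)): c=-1, m=1, y=-1
After step 4 (SWAP(y, m)): c=-1, m=-1, y=1
After step 5 (SWAP(y, c)): c=1, m=-1, y=-1
After step 6 (SET(c, 0)): c=0, m=-1, y=-1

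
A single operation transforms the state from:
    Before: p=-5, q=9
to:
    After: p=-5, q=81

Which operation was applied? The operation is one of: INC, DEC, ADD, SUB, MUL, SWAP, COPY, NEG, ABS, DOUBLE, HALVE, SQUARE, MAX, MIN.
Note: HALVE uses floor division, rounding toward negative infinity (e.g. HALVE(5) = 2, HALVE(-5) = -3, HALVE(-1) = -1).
SQUARE(q)

Analyzing the change:
Before: p=-5, q=9
After: p=-5, q=81
Variable q changed from 9 to 81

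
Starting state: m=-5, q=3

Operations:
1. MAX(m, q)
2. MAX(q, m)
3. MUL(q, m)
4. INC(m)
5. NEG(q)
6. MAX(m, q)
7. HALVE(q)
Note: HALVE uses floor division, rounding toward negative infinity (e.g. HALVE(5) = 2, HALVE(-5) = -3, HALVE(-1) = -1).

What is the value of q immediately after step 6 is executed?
q = -9

Tracing q through execution:
Initial: q = 3
After step 1 (MAX(m, q)): q = 3
After step 2 (MAX(q, m)): q = 3
After step 3 (MUL(q, m)): q = 9
After step 4 (INC(m)): q = 9
After step 5 (NEG(q)): q = -9
After step 6 (MAX(m, q)): q = -9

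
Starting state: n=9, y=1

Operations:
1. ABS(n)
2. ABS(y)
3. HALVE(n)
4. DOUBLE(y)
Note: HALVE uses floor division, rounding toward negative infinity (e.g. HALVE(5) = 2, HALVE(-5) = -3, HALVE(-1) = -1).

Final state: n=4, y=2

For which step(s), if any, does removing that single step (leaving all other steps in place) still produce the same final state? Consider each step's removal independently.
Step(s) 1, 2

Testing removal of each single step:
Without step 1: final = n=4, y=2 (same)
Without step 2: final = n=4, y=2 (same)
Without step 3: final = n=9, y=2 (different)
Without step 4: final = n=4, y=1 (different)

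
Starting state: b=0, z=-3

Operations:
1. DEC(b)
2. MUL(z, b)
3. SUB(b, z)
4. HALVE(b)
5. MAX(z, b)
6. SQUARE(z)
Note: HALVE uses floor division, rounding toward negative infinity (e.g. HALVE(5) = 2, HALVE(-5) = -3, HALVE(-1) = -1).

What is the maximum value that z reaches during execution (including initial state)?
9

Values of z at each step:
Initial: z = -3
After step 1: z = -3
After step 2: z = 3
After step 3: z = 3
After step 4: z = 3
After step 5: z = 3
After step 6: z = 9 ← maximum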